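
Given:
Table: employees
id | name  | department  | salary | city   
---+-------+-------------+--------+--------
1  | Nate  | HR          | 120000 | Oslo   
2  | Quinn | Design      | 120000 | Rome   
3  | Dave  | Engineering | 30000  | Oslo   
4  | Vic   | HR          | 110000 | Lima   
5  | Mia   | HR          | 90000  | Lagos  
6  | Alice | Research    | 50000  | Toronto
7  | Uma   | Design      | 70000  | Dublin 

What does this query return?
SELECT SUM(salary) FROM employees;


SUM(salary) = 120000 + 120000 + 30000 + 110000 + 90000 + 50000 + 70000 = 590000

590000


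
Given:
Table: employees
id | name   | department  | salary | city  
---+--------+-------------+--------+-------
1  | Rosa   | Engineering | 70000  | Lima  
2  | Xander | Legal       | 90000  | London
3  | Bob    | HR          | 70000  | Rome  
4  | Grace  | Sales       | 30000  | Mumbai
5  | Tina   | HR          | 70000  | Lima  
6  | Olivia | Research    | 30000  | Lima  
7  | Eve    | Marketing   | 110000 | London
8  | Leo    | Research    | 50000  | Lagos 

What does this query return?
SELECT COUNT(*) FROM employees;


COUNT(*) counts all rows

8


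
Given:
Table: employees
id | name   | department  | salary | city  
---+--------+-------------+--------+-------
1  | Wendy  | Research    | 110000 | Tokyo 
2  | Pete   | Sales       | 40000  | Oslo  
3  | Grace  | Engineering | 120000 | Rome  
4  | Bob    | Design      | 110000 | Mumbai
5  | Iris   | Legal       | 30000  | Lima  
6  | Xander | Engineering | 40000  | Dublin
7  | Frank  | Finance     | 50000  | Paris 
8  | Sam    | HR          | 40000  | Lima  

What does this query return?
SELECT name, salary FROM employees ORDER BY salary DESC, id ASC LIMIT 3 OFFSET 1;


Sort by salary DESC (id ASC tiebreak), then skip 1 and take 3
Rows 2 through 4

3 rows:
Wendy, 110000
Bob, 110000
Frank, 50000


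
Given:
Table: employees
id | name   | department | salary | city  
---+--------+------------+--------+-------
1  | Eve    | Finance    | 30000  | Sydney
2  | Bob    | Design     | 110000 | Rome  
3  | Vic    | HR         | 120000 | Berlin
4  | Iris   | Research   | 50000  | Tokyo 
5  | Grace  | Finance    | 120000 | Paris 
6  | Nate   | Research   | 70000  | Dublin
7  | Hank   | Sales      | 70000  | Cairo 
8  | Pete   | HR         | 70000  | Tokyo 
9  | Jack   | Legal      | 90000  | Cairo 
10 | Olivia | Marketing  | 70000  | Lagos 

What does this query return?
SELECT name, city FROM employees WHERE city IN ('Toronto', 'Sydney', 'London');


Filtering: city IN ('Toronto', 'Sydney', 'London')
Matching: 1 rows

1 rows:
Eve, Sydney


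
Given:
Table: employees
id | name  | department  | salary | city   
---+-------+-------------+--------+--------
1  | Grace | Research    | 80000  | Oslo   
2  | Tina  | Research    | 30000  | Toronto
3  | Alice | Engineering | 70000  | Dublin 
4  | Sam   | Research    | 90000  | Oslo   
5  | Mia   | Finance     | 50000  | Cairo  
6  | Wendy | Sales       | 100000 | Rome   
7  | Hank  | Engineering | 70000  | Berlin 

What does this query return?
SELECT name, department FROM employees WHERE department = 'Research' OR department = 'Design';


Filtering: department = 'Research' OR 'Design'
Matching: 3 rows

3 rows:
Grace, Research
Tina, Research
Sam, Research


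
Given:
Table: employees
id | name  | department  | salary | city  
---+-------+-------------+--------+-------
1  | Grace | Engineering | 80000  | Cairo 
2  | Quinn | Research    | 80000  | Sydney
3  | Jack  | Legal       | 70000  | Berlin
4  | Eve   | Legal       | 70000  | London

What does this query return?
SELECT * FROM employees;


SELECT * returns all 4 rows with all columns

4 rows:
1, Grace, Engineering, 80000, Cairo
2, Quinn, Research, 80000, Sydney
3, Jack, Legal, 70000, Berlin
4, Eve, Legal, 70000, London


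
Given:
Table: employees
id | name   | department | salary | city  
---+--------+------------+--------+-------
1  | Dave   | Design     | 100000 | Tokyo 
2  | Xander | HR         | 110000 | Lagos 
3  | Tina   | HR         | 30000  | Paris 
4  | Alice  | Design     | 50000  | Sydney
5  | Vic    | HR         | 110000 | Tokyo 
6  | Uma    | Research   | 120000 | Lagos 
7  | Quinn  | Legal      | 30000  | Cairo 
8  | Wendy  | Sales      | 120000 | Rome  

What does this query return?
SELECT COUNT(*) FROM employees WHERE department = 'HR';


Counting rows where department = 'HR'
  Xander -> MATCH
  Tina -> MATCH
  Vic -> MATCH


3


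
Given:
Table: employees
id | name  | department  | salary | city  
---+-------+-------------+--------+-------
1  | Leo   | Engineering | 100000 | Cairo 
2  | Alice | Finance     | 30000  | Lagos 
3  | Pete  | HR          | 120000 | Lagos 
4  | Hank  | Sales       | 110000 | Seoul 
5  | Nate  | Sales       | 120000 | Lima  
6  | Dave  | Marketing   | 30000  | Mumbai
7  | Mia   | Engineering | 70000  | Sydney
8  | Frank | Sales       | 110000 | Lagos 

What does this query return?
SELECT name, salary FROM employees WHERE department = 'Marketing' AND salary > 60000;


Filtering: department = 'Marketing' AND salary > 60000
Matching: 0 rows

Empty result set (0 rows)


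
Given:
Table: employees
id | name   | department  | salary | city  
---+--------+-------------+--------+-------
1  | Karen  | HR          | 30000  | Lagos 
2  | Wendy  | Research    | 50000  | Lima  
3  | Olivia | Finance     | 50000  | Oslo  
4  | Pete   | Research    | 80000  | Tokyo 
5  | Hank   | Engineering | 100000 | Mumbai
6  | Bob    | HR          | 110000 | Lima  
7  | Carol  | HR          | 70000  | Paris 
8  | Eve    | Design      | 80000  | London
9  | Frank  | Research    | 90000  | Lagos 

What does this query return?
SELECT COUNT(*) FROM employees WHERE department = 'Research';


Counting rows where department = 'Research'
  Wendy -> MATCH
  Pete -> MATCH
  Frank -> MATCH


3


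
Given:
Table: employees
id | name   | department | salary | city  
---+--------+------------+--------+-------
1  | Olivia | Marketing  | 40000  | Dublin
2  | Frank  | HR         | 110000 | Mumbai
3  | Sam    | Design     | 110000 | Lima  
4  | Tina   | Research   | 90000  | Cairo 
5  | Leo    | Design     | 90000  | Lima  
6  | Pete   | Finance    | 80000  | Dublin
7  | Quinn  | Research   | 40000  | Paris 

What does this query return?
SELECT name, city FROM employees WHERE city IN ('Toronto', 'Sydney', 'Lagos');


Filtering: city IN ('Toronto', 'Sydney', 'Lagos')
Matching: 0 rows

Empty result set (0 rows)


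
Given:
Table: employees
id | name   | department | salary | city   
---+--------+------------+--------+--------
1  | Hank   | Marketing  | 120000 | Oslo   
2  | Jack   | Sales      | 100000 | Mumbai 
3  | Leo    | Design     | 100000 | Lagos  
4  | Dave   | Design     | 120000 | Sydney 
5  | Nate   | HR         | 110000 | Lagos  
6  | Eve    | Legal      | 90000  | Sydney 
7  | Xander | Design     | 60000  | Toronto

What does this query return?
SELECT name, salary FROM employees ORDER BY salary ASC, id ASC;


Sorting by salary ASC, then id ASC for ties

7 rows:
Xander, 60000
Eve, 90000
Jack, 100000
Leo, 100000
Nate, 110000
Hank, 120000
Dave, 120000


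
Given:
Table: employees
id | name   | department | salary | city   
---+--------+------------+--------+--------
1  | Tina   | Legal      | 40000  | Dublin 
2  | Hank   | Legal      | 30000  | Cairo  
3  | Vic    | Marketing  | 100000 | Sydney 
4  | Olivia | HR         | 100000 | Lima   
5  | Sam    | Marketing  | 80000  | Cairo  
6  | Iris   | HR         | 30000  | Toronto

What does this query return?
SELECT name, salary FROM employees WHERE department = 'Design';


Filtering: department = 'Design'
Matching rows: 0

Empty result set (0 rows)


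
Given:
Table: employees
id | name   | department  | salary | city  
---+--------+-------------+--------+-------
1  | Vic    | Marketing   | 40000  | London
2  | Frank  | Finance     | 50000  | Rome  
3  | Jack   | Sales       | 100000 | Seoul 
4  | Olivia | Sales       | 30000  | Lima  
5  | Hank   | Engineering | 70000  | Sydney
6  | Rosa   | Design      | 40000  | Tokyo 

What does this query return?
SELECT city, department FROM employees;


Projecting columns: city, department

6 rows:
London, Marketing
Rome, Finance
Seoul, Sales
Lima, Sales
Sydney, Engineering
Tokyo, Design


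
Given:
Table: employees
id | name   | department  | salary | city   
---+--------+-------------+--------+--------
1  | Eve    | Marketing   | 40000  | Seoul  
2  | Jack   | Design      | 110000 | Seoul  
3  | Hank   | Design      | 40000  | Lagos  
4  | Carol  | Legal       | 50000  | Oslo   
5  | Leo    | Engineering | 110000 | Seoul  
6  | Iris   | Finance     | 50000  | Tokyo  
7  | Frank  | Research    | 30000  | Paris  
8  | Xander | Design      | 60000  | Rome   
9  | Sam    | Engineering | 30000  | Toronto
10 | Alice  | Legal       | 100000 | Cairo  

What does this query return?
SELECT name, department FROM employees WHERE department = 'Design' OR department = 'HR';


Filtering: department = 'Design' OR 'HR'
Matching: 3 rows

3 rows:
Jack, Design
Hank, Design
Xander, Design


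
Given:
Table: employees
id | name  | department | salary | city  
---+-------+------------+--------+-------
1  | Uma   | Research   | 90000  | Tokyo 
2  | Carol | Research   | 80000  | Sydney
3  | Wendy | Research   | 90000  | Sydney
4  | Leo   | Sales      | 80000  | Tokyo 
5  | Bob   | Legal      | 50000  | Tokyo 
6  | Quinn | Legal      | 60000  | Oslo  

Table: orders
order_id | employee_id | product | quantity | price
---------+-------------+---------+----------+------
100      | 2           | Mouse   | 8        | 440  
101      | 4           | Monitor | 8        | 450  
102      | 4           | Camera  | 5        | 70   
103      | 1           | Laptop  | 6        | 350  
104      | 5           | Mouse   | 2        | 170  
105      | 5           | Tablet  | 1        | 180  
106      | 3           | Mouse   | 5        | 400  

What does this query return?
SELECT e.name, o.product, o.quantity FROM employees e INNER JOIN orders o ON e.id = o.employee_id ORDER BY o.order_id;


Joining employees.id = orders.employee_id:
  employee Carol (id=2) -> order Mouse
  employee Leo (id=4) -> order Monitor
  employee Leo (id=4) -> order Camera
  employee Uma (id=1) -> order Laptop
  employee Bob (id=5) -> order Mouse
  employee Bob (id=5) -> order Tablet
  employee Wendy (id=3) -> order Mouse


7 rows:
Carol, Mouse, 8
Leo, Monitor, 8
Leo, Camera, 5
Uma, Laptop, 6
Bob, Mouse, 2
Bob, Tablet, 1
Wendy, Mouse, 5


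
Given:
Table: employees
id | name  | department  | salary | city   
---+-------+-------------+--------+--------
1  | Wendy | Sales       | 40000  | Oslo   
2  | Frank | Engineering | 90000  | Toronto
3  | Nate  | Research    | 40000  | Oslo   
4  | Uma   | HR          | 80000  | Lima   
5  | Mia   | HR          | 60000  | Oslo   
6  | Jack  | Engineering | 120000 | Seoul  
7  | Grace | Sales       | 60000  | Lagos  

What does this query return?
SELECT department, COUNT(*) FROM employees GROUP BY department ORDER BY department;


Assigning each row to its department group:
  Wendy -> Sales
  Frank -> Engineering
  Nate -> Research
  Uma -> HR
  Mia -> HR
  Jack -> Engineering
  Grace -> Sales


4 groups:
Engineering, 2
HR, 2
Research, 1
Sales, 2


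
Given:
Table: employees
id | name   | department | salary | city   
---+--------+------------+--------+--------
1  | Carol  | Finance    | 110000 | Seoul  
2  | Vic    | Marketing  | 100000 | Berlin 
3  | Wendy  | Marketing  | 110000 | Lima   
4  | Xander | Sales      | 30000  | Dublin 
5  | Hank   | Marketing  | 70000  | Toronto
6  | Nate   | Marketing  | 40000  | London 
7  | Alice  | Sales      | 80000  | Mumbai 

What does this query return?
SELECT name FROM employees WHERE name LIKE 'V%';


LIKE 'V%' matches names starting with 'V'
Matching: 1

1 rows:
Vic


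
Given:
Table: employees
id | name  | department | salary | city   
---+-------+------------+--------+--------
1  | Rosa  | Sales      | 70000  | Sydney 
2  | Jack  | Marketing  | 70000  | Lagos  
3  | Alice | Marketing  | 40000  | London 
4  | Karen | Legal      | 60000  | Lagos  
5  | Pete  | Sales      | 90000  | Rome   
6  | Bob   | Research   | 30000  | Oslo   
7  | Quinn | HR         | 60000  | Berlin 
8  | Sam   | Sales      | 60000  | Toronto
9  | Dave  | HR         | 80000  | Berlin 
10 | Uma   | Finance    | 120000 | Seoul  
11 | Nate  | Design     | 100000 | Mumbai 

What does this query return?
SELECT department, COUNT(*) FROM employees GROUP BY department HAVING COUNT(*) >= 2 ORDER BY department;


Groups with count >= 2:
  HR: 2 -> PASS
  Marketing: 2 -> PASS
  Sales: 3 -> PASS
  Design: 1 -> filtered out
  Finance: 1 -> filtered out
  Legal: 1 -> filtered out
  Research: 1 -> filtered out


3 groups:
HR, 2
Marketing, 2
Sales, 3


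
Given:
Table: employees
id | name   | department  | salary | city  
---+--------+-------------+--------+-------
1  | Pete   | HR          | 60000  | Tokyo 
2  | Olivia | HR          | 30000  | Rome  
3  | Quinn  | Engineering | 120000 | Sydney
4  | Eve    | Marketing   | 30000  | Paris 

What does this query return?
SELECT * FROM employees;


SELECT * returns all 4 rows with all columns

4 rows:
1, Pete, HR, 60000, Tokyo
2, Olivia, HR, 30000, Rome
3, Quinn, Engineering, 120000, Sydney
4, Eve, Marketing, 30000, Paris


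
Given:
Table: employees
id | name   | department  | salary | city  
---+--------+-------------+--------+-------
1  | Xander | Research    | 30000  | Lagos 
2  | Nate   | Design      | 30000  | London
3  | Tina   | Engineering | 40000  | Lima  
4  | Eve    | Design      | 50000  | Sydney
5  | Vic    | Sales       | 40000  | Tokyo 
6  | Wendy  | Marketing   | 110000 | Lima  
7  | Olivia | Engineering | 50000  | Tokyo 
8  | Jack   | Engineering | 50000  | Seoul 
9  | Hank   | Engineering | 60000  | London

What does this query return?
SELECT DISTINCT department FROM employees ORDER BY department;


All 'department' values (row order): Research, Design, Engineering, Design, Sales, Marketing, Engineering, Engineering, Engineering
Removing duplicates leaves 5 unique value(s).

5 values:
Design
Engineering
Marketing
Research
Sales


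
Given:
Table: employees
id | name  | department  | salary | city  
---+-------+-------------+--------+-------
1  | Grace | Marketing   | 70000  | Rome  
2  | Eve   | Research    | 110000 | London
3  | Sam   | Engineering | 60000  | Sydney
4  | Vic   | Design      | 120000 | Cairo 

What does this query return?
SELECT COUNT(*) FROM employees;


COUNT(*) counts all rows

4


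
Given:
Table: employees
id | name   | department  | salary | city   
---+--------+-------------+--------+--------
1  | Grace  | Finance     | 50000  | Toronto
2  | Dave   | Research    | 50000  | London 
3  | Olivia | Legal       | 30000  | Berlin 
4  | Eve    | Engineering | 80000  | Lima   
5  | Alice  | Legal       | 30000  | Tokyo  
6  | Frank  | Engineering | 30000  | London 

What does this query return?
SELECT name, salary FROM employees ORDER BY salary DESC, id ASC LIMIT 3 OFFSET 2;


Sort by salary DESC (id ASC tiebreak), then skip 2 and take 3
Rows 3 through 5

3 rows:
Dave, 50000
Olivia, 30000
Alice, 30000


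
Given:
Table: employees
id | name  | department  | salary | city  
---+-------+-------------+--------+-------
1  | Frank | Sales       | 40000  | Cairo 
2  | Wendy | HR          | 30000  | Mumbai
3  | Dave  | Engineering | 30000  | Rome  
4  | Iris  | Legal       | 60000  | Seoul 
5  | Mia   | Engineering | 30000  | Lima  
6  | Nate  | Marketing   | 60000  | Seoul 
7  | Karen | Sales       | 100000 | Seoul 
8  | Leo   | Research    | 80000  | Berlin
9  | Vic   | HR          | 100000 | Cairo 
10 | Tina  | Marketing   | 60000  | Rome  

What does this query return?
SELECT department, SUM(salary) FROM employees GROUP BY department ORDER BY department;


Summing salary within each department:
  Engineering: 30000 + 30000 = 60000
  HR: 30000 + 100000 = 130000
  Legal: 60000 = 60000
  Marketing: 60000 + 60000 = 120000
  Research: 80000 = 80000
  Sales: 40000 + 100000 = 140000


6 groups:
Engineering, 60000
HR, 130000
Legal, 60000
Marketing, 120000
Research, 80000
Sales, 140000


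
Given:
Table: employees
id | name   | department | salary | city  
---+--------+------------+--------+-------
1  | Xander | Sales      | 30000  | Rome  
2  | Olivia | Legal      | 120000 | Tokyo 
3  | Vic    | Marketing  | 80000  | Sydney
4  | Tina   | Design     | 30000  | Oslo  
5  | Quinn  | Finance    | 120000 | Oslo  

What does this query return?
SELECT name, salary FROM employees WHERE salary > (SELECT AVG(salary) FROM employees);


Subquery: AVG(salary) = 76000.0
Filtering: salary > 76000.0
  Olivia (120000) -> MATCH
  Vic (80000) -> MATCH
  Quinn (120000) -> MATCH


3 rows:
Olivia, 120000
Vic, 80000
Quinn, 120000


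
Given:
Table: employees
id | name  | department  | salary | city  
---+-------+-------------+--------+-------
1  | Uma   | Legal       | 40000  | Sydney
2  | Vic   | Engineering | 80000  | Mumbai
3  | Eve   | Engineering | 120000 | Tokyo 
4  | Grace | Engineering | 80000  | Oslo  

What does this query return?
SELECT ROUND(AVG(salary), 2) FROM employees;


SUM(salary) = 320000
COUNT = 4
ROUND(AVG, 2) = ROUND(320000 / 4, 2) = 80000.0

80000.0


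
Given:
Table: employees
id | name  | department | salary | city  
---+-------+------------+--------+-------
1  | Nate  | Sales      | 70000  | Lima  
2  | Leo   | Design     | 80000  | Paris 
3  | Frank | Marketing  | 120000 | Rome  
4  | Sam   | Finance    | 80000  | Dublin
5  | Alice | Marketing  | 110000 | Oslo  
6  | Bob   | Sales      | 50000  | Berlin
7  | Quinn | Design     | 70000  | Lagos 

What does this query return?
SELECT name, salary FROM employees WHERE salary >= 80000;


Filtering: salary >= 80000
Matching: 4 rows

4 rows:
Leo, 80000
Frank, 120000
Sam, 80000
Alice, 110000


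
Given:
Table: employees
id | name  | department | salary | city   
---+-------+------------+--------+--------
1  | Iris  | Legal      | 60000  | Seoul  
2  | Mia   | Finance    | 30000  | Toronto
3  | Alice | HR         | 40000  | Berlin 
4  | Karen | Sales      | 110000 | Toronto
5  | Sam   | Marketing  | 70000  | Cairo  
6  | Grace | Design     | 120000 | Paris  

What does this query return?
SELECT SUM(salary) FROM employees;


SUM(salary) = 60000 + 30000 + 40000 + 110000 + 70000 + 120000 = 430000

430000


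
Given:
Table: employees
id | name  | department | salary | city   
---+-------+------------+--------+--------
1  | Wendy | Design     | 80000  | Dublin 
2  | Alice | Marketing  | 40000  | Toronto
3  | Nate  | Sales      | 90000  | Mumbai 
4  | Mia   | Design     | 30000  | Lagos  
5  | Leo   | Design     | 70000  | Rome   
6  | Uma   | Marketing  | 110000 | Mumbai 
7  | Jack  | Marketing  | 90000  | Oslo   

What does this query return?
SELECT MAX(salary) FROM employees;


Salaries: 80000, 40000, 90000, 30000, 70000, 110000, 90000
MAX = 110000

110000


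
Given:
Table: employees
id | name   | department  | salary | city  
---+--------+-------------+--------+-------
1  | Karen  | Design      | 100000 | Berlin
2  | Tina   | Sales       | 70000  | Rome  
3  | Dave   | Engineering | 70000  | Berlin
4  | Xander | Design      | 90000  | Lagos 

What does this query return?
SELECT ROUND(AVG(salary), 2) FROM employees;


SUM(salary) = 330000
COUNT = 4
ROUND(AVG, 2) = ROUND(330000 / 4, 2) = 82500.0

82500.0


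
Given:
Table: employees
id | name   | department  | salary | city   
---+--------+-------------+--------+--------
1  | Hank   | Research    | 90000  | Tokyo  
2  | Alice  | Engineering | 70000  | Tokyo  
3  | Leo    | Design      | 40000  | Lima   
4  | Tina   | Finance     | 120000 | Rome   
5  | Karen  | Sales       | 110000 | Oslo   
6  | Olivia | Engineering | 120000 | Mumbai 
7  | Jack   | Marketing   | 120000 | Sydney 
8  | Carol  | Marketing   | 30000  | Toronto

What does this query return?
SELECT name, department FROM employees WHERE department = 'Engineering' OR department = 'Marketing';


Filtering: department = 'Engineering' OR 'Marketing'
Matching: 4 rows

4 rows:
Alice, Engineering
Olivia, Engineering
Jack, Marketing
Carol, Marketing


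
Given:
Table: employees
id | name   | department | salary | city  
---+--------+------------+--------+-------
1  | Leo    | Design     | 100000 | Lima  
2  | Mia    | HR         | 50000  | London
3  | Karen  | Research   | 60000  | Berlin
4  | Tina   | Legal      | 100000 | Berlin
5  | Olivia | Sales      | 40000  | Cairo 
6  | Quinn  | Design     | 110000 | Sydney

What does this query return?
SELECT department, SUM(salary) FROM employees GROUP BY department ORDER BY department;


Summing salary within each department:
  Design: 100000 + 110000 = 210000
  HR: 50000 = 50000
  Legal: 100000 = 100000
  Research: 60000 = 60000
  Sales: 40000 = 40000


5 groups:
Design, 210000
HR, 50000
Legal, 100000
Research, 60000
Sales, 40000


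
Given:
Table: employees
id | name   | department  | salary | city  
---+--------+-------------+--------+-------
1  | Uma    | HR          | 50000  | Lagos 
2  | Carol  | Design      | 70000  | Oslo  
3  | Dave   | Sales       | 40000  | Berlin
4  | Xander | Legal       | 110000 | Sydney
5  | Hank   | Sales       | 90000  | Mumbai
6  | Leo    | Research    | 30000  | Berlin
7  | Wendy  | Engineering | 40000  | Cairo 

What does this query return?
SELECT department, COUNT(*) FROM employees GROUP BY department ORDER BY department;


Assigning each row to its department group:
  Uma -> HR
  Carol -> Design
  Dave -> Sales
  Xander -> Legal
  Hank -> Sales
  Leo -> Research
  Wendy -> Engineering


6 groups:
Design, 1
Engineering, 1
HR, 1
Legal, 1
Research, 1
Sales, 2


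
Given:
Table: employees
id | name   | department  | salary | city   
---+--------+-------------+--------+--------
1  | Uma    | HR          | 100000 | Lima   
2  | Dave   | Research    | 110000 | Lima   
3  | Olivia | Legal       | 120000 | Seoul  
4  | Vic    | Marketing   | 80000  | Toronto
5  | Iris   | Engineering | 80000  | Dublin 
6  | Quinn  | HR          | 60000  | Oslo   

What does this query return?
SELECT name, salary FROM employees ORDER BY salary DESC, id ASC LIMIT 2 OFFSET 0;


Sort by salary DESC (id ASC tiebreak), then skip 0 and take 2
Rows 1 through 2

2 rows:
Olivia, 120000
Dave, 110000


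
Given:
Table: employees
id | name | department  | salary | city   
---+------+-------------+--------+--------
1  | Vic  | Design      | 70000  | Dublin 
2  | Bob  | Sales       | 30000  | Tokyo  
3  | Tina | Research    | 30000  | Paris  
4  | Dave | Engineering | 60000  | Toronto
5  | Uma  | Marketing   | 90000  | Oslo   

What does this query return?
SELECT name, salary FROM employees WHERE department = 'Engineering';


Filtering: department = 'Engineering'
Matching rows: 1

1 rows:
Dave, 60000


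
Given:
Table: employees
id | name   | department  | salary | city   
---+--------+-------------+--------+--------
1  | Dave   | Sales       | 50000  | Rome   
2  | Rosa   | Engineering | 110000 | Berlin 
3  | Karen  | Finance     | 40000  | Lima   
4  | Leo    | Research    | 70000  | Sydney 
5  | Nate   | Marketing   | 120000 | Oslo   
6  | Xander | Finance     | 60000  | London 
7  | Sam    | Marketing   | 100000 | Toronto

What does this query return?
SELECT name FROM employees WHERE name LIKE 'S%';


LIKE 'S%' matches names starting with 'S'
Matching: 1

1 rows:
Sam


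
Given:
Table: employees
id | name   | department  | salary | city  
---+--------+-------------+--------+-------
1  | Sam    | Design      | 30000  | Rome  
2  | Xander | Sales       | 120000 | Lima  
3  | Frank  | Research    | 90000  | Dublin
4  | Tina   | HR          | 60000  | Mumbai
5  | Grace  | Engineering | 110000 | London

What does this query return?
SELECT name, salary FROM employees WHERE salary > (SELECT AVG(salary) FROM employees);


Subquery: AVG(salary) = 82000.0
Filtering: salary > 82000.0
  Xander (120000) -> MATCH
  Frank (90000) -> MATCH
  Grace (110000) -> MATCH


3 rows:
Xander, 120000
Frank, 90000
Grace, 110000


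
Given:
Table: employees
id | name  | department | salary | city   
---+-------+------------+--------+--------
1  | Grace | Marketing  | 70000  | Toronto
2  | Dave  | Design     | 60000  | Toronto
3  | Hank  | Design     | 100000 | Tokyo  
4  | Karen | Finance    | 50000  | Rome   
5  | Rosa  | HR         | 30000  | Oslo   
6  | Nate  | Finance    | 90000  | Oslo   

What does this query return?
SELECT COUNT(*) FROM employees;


COUNT(*) counts all rows

6


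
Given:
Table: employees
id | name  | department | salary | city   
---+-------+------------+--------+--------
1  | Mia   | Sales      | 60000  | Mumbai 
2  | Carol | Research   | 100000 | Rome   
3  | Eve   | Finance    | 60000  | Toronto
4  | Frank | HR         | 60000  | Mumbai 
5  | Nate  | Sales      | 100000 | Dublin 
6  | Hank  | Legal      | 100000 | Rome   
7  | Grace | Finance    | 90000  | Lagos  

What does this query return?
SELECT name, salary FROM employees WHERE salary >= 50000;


Filtering: salary >= 50000
Matching: 7 rows

7 rows:
Mia, 60000
Carol, 100000
Eve, 60000
Frank, 60000
Nate, 100000
Hank, 100000
Grace, 90000


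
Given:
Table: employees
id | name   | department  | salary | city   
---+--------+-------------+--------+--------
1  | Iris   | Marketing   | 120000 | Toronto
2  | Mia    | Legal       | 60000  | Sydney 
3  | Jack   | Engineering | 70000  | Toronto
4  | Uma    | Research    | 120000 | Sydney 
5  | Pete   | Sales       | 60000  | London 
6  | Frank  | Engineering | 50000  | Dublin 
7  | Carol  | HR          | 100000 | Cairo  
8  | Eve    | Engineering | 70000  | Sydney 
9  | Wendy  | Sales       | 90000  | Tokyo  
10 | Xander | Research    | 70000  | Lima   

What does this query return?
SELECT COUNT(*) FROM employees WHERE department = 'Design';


Counting rows where department = 'Design'


0


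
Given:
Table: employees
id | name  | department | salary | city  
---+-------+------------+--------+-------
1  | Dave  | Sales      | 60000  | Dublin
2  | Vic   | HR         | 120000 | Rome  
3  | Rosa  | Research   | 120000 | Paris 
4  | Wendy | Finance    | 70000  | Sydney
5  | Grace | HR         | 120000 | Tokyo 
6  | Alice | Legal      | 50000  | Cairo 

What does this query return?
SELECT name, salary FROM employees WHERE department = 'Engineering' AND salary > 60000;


Filtering: department = 'Engineering' AND salary > 60000
Matching: 0 rows

Empty result set (0 rows)


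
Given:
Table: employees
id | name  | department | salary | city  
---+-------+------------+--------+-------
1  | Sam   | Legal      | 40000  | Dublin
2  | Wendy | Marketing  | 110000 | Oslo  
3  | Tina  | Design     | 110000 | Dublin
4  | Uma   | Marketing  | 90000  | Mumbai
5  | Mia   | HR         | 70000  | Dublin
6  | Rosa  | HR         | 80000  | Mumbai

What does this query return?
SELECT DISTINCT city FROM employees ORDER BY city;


All 'city' values (row order): Dublin, Oslo, Dublin, Mumbai, Dublin, Mumbai
Removing duplicates leaves 3 unique value(s).

3 values:
Dublin
Mumbai
Oslo


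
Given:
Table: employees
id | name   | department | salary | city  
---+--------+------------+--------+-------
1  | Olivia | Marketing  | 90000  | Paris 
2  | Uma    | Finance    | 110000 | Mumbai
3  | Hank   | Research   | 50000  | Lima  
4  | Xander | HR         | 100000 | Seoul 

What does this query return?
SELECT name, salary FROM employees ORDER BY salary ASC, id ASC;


Sorting by salary ASC, then id ASC for ties

4 rows:
Hank, 50000
Olivia, 90000
Xander, 100000
Uma, 110000


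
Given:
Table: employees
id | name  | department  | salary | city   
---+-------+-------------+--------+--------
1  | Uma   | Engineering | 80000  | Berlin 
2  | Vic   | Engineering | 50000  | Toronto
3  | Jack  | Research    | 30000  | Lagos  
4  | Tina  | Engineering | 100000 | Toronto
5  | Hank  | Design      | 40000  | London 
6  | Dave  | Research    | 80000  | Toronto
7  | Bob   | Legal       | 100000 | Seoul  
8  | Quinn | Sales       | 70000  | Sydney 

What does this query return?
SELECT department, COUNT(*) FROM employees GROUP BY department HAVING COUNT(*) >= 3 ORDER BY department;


Groups with count >= 3:
  Engineering: 3 -> PASS
  Design: 1 -> filtered out
  Legal: 1 -> filtered out
  Research: 2 -> filtered out
  Sales: 1 -> filtered out


1 groups:
Engineering, 3


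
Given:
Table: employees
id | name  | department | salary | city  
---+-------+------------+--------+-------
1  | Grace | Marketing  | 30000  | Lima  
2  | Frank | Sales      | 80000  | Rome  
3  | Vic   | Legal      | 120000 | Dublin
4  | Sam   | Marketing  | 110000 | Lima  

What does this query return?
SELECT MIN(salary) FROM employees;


Salaries: 30000, 80000, 120000, 110000
MIN = 30000

30000


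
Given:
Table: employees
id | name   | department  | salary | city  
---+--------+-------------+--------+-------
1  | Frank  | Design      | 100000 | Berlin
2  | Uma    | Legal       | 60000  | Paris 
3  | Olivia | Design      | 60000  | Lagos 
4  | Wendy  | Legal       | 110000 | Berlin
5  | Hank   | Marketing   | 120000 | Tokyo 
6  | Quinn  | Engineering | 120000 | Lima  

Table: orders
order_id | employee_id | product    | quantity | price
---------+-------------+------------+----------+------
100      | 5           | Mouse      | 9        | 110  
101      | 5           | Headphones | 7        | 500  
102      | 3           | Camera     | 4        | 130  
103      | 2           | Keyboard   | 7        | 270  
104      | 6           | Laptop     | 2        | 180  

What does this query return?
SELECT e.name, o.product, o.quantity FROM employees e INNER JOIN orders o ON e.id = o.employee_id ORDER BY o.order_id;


Joining employees.id = orders.employee_id:
  employee Hank (id=5) -> order Mouse
  employee Hank (id=5) -> order Headphones
  employee Olivia (id=3) -> order Camera
  employee Uma (id=2) -> order Keyboard
  employee Quinn (id=6) -> order Laptop


5 rows:
Hank, Mouse, 9
Hank, Headphones, 7
Olivia, Camera, 4
Uma, Keyboard, 7
Quinn, Laptop, 2


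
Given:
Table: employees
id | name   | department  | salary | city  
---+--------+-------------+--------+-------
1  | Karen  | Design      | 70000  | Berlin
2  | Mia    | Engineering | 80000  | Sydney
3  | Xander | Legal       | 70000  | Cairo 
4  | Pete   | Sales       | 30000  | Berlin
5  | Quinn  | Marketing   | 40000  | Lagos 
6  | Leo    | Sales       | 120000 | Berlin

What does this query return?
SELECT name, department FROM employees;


Projecting columns: name, department

6 rows:
Karen, Design
Mia, Engineering
Xander, Legal
Pete, Sales
Quinn, Marketing
Leo, Sales


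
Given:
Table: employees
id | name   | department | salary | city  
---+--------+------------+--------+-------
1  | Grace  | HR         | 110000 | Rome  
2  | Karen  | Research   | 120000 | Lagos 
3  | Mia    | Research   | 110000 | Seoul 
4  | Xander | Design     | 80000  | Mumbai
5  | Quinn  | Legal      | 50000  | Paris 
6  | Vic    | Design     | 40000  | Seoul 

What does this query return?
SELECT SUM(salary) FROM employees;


SUM(salary) = 110000 + 120000 + 110000 + 80000 + 50000 + 40000 = 510000

510000


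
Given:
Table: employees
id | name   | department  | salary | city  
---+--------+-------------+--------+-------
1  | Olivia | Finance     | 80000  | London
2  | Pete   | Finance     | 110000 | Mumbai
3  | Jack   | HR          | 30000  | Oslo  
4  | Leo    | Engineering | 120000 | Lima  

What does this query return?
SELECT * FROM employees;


SELECT * returns all 4 rows with all columns

4 rows:
1, Olivia, Finance, 80000, London
2, Pete, Finance, 110000, Mumbai
3, Jack, HR, 30000, Oslo
4, Leo, Engineering, 120000, Lima


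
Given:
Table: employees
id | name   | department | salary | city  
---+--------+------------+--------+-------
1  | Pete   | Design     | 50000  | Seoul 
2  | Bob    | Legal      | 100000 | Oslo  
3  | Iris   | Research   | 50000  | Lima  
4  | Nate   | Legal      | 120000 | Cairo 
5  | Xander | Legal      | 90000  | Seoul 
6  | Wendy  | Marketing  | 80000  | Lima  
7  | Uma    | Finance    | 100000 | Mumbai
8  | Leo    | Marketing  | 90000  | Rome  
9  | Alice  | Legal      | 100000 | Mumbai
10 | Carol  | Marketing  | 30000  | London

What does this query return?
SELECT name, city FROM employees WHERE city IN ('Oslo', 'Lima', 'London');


Filtering: city IN ('Oslo', 'Lima', 'London')
Matching: 4 rows

4 rows:
Bob, Oslo
Iris, Lima
Wendy, Lima
Carol, London


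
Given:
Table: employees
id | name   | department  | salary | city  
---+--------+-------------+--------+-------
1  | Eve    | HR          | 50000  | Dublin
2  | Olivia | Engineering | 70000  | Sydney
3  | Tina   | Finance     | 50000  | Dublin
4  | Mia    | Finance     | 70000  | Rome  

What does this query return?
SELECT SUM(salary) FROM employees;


SUM(salary) = 50000 + 70000 + 50000 + 70000 = 240000

240000


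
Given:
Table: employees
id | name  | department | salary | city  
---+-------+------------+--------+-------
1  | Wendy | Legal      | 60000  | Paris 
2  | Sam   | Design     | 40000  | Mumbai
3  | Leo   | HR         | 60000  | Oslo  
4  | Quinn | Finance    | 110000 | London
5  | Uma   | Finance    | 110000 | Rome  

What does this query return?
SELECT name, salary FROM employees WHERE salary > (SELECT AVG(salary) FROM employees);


Subquery: AVG(salary) = 76000.0
Filtering: salary > 76000.0
  Quinn (110000) -> MATCH
  Uma (110000) -> MATCH


2 rows:
Quinn, 110000
Uma, 110000


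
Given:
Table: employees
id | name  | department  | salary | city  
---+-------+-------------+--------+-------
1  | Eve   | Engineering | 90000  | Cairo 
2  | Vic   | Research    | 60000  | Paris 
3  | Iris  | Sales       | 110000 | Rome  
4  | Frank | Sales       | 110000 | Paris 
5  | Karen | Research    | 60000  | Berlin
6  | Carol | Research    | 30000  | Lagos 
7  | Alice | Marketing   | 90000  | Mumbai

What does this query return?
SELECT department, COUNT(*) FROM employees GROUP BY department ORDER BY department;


Assigning each row to its department group:
  Eve -> Engineering
  Vic -> Research
  Iris -> Sales
  Frank -> Sales
  Karen -> Research
  Carol -> Research
  Alice -> Marketing


4 groups:
Engineering, 1
Marketing, 1
Research, 3
Sales, 2


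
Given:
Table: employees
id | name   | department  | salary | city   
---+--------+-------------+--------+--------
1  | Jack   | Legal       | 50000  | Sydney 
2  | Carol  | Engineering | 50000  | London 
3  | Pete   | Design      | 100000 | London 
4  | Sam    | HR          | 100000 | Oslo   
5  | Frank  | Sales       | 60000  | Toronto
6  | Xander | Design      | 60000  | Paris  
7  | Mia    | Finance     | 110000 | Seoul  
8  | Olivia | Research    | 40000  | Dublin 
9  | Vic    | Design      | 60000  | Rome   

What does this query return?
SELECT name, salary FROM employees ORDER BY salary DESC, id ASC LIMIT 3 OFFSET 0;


Sort by salary DESC (id ASC tiebreak), then skip 0 and take 3
Rows 1 through 3

3 rows:
Mia, 110000
Pete, 100000
Sam, 100000


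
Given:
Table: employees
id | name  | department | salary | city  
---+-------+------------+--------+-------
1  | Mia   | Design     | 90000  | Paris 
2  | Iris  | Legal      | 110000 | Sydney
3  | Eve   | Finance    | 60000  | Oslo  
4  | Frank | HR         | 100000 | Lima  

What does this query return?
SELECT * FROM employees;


SELECT * returns all 4 rows with all columns

4 rows:
1, Mia, Design, 90000, Paris
2, Iris, Legal, 110000, Sydney
3, Eve, Finance, 60000, Oslo
4, Frank, HR, 100000, Lima


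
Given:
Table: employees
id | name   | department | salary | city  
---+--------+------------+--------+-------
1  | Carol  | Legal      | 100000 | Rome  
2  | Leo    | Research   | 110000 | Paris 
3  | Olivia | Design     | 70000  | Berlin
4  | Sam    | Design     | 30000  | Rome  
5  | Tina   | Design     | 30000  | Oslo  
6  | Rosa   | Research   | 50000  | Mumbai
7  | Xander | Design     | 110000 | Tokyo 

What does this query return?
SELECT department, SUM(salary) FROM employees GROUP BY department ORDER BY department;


Summing salary within each department:
  Design: 70000 + 30000 + 30000 + 110000 = 240000
  Legal: 100000 = 100000
  Research: 110000 + 50000 = 160000


3 groups:
Design, 240000
Legal, 100000
Research, 160000


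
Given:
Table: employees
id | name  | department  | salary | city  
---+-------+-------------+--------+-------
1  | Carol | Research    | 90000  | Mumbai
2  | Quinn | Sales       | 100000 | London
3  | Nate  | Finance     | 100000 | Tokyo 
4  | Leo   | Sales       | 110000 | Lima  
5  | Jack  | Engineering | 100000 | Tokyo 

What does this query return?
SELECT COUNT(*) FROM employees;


COUNT(*) counts all rows

5


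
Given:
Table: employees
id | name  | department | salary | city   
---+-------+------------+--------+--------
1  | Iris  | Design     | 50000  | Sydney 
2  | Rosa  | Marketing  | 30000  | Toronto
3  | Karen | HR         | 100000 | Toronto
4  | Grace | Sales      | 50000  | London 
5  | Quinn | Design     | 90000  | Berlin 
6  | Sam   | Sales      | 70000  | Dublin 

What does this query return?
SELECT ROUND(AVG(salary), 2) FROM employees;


SUM(salary) = 390000
COUNT = 6
ROUND(AVG, 2) = ROUND(390000 / 6, 2) = 65000.0

65000.0


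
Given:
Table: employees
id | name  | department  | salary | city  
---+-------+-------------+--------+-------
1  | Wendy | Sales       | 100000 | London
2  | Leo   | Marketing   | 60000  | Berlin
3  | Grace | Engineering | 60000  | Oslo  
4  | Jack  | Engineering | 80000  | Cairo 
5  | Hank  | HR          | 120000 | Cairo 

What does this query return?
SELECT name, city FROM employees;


Projecting columns: name, city

5 rows:
Wendy, London
Leo, Berlin
Grace, Oslo
Jack, Cairo
Hank, Cairo


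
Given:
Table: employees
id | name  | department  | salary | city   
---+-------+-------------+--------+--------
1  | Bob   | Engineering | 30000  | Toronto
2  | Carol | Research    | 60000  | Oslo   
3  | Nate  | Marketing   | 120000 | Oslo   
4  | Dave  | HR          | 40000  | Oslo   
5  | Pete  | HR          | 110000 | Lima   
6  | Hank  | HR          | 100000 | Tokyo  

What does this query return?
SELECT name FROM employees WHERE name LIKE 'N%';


LIKE 'N%' matches names starting with 'N'
Matching: 1

1 rows:
Nate


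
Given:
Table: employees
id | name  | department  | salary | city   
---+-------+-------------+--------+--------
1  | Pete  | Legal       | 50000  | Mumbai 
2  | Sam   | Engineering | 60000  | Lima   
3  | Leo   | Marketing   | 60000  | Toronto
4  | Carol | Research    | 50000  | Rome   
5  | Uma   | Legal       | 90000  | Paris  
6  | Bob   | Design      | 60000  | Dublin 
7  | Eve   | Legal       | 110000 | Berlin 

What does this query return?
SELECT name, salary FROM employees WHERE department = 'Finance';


Filtering: department = 'Finance'
Matching rows: 0

Empty result set (0 rows)


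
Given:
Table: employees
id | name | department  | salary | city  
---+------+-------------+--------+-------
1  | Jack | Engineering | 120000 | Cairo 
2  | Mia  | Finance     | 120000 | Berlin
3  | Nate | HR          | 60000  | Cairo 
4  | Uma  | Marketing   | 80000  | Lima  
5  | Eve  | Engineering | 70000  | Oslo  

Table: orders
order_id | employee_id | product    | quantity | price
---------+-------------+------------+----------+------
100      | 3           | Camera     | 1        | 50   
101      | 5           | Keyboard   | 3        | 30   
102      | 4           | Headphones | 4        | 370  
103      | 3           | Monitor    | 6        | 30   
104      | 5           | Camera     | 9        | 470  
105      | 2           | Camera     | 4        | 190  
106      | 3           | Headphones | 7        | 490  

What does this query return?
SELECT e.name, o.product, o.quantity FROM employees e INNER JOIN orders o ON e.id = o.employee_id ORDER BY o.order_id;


Joining employees.id = orders.employee_id:
  employee Nate (id=3) -> order Camera
  employee Eve (id=5) -> order Keyboard
  employee Uma (id=4) -> order Headphones
  employee Nate (id=3) -> order Monitor
  employee Eve (id=5) -> order Camera
  employee Mia (id=2) -> order Camera
  employee Nate (id=3) -> order Headphones


7 rows:
Nate, Camera, 1
Eve, Keyboard, 3
Uma, Headphones, 4
Nate, Monitor, 6
Eve, Camera, 9
Mia, Camera, 4
Nate, Headphones, 7
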